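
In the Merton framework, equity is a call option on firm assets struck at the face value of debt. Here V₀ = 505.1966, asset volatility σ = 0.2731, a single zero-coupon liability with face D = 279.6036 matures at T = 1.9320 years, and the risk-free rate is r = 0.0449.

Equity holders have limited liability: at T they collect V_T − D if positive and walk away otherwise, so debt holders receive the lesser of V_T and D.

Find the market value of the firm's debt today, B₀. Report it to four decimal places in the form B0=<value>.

B0=254.3833

d₁ = [ln(V₀/D) + (r + σ²/2)T] / (σ√T)
   = [ln(505.1966/279.6036) + (0.0449 + 0.5·0.2731²)·1.9320] / (0.2731·√1.9320)
   = [0.591575 + 0.158795] / 0.379599 = 1.976741
d₂ = d₁ − σ√T = 1.976741 − 0.379599 = 1.597142
N(d₁) = 0.975965,  N(d₂) = 0.944883,  e^(−rT) = 0.916909
E₀ = V₀·N(d₁) − D·e^(−rT)·N(d₂)
   = 505.1966·0.975965 − 279.6036·0.916909·0.944883 = 250.813267
B₀ = V₀ − E₀ = 505.1966 − 250.813267 = 254.383333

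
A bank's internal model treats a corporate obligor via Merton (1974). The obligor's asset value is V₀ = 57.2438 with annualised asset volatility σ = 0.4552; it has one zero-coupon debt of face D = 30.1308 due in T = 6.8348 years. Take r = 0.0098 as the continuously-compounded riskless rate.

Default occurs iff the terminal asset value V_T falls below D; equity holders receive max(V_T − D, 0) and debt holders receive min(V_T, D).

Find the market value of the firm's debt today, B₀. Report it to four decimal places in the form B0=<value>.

B0=20.7876

d₁ = [ln(V₀/D) + (r + σ²/2)T] / (σ√T)
   = [ln(57.2438/30.1308) + (0.0098 + 0.5·0.4552²)·6.8348] / (0.4552·√6.8348)
   = [0.641771 + 0.775090] / 1.190050 = 1.190590
d₂ = d₁ − σ√T = 1.190590 − 1.190050 = 0.000540
N(d₁) = 0.883093,  N(d₂) = 0.500216,  e^(−rT) = 0.935213
E₀ = V₀·N(d₁) − D·e^(−rT)·N(d₂)
   = 57.2438·0.883093 − 30.1308·0.935213·0.500216 = 36.456154
B₀ = V₀ − E₀ = 57.2438 − 36.456154 = 20.787646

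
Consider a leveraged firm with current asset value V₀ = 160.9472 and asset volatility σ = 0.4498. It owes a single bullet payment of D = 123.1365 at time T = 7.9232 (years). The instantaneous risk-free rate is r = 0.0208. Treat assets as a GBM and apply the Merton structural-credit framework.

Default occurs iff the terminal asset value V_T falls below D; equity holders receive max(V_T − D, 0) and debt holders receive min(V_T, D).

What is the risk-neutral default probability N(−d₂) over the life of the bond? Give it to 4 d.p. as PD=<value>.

d₁ = [ln(V₀/D) + (r + σ²/2)T] / (σ√T)
   = [ln(160.9472/123.1365) + (0.0208 + 0.5·0.4498²)·7.9232] / (0.4498·√7.9232)
   = [0.267783 + 0.966314] / 1.266105 = 0.974719
d₂ = d₁ − σ√T = 0.974719 − 1.266105 = -0.291386
risk-neutral PD = N(−d₂) = N(0.291386) = 0.614622

PD=0.6146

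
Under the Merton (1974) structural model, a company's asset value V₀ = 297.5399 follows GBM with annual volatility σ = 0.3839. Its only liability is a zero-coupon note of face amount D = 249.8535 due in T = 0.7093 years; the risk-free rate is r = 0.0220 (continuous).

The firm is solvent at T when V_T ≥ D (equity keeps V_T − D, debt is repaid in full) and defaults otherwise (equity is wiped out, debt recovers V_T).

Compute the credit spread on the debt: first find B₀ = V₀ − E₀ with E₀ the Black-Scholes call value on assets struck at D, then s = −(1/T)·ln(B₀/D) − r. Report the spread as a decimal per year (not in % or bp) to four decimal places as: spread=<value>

spread=0.0883

d₁ = [ln(V₀/D) + (r + σ²/2)T] / (σ√T)
   = [ln(297.5399/249.8535) + (0.0220 + 0.5·0.3839²)·0.7093] / (0.3839·√0.7093)
   = [0.174674 + 0.067873] / 0.323320 = 0.750173
d₂ = d₁ − σ√T = 0.750173 − 0.323320 = 0.426853
N(d₁) = 0.773425,  N(d₂) = 0.665257,  e^(−rT) = 0.984517
E₀ = V₀·N(d₁) − D·e^(−rT)·N(d₂)
   = 297.5399·0.773425 − 249.8535·0.984517·0.665257 = 66.481628
B₀ = V₀ − E₀ = 297.5399 − 66.481628 = 231.058272
spread = −(1/T)·ln(B₀/D) − r = −(1/0.7093)·ln(231.058272/249.8535) − 0.0220 = 0.08825632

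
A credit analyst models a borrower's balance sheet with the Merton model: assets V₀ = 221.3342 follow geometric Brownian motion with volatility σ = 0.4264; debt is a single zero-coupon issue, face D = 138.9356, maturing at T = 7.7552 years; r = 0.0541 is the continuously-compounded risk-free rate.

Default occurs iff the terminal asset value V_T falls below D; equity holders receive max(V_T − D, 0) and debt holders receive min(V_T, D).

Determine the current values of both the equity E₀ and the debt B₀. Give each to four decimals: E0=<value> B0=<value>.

E0=150.1864 B0=71.1478

d₁ = [ln(V₀/D) + (r + σ²/2)T] / (σ√T)
   = [ln(221.3342/138.9356) + (0.0541 + 0.5·0.4264²)·7.7552] / (0.4264·√7.7552)
   = [0.465663 + 1.124570] / 1.187446 = 1.339205
d₂ = d₁ − σ√T = 1.339205 − 1.187446 = 0.151759
N(d₁) = 0.909748,  N(d₂) = 0.560312,  e^(−rT) = 0.657338
E₀ = V₀·N(d₁) − D·e^(−rT)·N(d₂)
   = 221.3342·0.909748 − 138.9356·0.657338·0.560312 = 150.186372
B₀ = V₀ − E₀ = 221.3342 − 150.186372 = 71.147828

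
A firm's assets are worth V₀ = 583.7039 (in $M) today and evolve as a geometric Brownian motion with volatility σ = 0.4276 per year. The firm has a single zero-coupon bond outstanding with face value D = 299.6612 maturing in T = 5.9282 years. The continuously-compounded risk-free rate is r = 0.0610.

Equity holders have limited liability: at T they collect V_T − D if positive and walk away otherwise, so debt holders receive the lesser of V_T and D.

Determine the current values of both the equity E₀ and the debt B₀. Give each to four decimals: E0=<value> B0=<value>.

E0=403.4352 B0=180.2687

d₁ = [ln(V₀/D) + (r + σ²/2)T] / (σ√T)
   = [ln(583.7039/299.6612) + (0.0610 + 0.5·0.4276²)·5.9282] / (0.4276·√5.9282)
   = [0.666741 + 0.903581] / 1.041116 = 1.508307
d₂ = d₁ − σ√T = 1.508307 − 1.041116 = 0.467191
N(d₁) = 0.934262,  N(d₂) = 0.679818,  e^(−rT) = 0.696547
E₀ = V₀·N(d₁) − D·e^(−rT)·N(d₂)
   = 583.7039·0.934262 − 299.6612·0.696547·0.679818 = 403.435202
B₀ = V₀ − E₀ = 583.7039 − 403.435202 = 180.268698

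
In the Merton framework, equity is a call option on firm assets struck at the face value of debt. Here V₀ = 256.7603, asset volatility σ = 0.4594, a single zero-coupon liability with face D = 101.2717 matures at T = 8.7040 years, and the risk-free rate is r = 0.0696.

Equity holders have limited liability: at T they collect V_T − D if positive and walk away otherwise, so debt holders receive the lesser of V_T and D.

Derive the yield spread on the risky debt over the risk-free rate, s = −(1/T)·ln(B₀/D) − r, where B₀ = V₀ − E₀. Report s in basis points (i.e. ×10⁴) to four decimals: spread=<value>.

d₁ = [ln(V₀/D) + (r + σ²/2)T] / (σ√T)
   = [ln(256.7603/101.2717) + (0.0696 + 0.5·0.4594²)·8.7040] / (0.4594·√8.7040)
   = [0.930336 + 1.524281] / 1.355347 = 1.811062
d₂ = d₁ − σ√T = 1.811062 − 1.355347 = 0.455715
N(d₁) = 0.964934,  N(d₂) = 0.675703,  e^(−rT) = 0.545639
E₀ = V₀·N(d₁) − D·e^(−rT)·N(d₂)
   = 256.7603·0.964934 − 101.2717·0.545639·0.675703 = 210.419033
B₀ = V₀ − E₀ = 256.7603 − 210.419033 = 46.341267
spread = −(1/T)·ln(B₀/D) − r = −(1/8.7040)·ln(46.341267/101.2717) − 0.0696 = 0.02021780
in basis points: 0.02021780 × 10⁴ = 202.1780 bp

spread=202.1780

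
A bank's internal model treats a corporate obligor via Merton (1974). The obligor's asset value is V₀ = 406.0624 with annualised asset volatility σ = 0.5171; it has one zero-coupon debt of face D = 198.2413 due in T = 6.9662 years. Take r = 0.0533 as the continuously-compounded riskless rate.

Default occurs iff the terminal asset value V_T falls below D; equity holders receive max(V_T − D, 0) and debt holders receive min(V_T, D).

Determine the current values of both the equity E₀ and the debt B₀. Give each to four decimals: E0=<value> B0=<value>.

d₁ = [ln(V₀/D) + (r + σ²/2)T] / (σ√T)
   = [ln(406.0624/198.2413) + (0.0533 + 0.5·0.5171²)·6.9662] / (0.5171·√6.9662)
   = [0.717022 + 1.302653] / 1.364811 = 1.479820
d₂ = d₁ − σ√T = 1.479820 − 1.364811 = 0.115009
N(d₁) = 0.930539,  N(d₂) = 0.545781,  e^(−rT) = 0.689838
E₀ = V₀·N(d₁) − D·e^(−rT)·N(d₂)
   = 406.0624·0.930539 − 198.2413·0.689838·0.545781 = 303.219096
B₀ = V₀ − E₀ = 406.0624 − 303.219096 = 102.843304

E0=303.2191 B0=102.8433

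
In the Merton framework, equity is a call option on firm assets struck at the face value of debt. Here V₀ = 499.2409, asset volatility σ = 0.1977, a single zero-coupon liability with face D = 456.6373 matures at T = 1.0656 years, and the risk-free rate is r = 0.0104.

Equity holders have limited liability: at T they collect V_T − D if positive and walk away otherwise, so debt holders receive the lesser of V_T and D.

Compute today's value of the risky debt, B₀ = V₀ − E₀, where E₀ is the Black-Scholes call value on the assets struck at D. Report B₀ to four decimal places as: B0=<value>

d₁ = [ln(V₀/D) + (r + σ²/2)T] / (σ√T)
   = [ln(499.2409/456.6373) + (0.0104 + 0.5·0.1977²)·1.0656] / (0.1977·√1.0656)
   = [0.089199 + 0.031907] / 0.204082 = 0.593421
d₂ = d₁ − σ√T = 0.593421 − 0.204082 = 0.389339
N(d₁) = 0.723550,  N(d₂) = 0.651487,  e^(−rT) = 0.988979
E₀ = V₀·N(d₁) − D·e^(−rT)·N(d₂)
   = 499.2409·0.723550 − 456.6373·0.988979·0.651487 = 67.011109
B₀ = V₀ − E₀ = 499.2409 − 67.011109 = 432.229791

B0=432.2298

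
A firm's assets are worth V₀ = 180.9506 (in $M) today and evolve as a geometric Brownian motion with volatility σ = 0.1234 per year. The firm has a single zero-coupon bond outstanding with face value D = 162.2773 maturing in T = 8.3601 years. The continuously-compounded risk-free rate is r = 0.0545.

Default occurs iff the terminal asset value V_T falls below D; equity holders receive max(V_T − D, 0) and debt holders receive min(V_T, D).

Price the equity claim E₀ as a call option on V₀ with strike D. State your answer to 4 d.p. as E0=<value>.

d₁ = [ln(V₀/D) + (r + σ²/2)T] / (σ√T)
   = [ln(180.9506/162.2773) + (0.0545 + 0.5·0.1234²)·8.3601] / (0.1234·√8.3601)
   = [0.108917 + 0.519277] / 0.356797 = 1.760652
d₂ = d₁ − σ√T = 1.760652 − 0.356797 = 1.403855
N(d₁) = 0.960851,  N(d₂) = 0.919819,  e^(−rT) = 0.634051
E₀ = V₀·N(d₁) − D·e^(−rT)·N(d₂)
   = 180.9506·0.960851 − 162.2773·0.634051·0.919819 = 79.224489

E0=79.2245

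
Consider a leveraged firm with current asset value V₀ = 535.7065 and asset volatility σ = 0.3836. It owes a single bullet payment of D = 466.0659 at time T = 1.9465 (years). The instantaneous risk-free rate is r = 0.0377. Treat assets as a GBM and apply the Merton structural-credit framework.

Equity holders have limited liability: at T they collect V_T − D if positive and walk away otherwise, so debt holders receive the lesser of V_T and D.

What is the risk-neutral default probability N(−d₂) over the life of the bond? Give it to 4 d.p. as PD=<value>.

PD=0.4484

d₁ = [ln(V₀/D) + (r + σ²/2)T] / (σ√T)
   = [ln(535.7065/466.0659) + (0.0377 + 0.5·0.3836²)·1.9465] / (0.3836·√1.9465)
   = [0.139259 + 0.216596] / 0.535187 = 0.664917
d₂ = d₁ − σ√T = 0.664917 − 0.535187 = 0.129730
risk-neutral PD = N(−d₂) = N(-0.129730) = 0.448390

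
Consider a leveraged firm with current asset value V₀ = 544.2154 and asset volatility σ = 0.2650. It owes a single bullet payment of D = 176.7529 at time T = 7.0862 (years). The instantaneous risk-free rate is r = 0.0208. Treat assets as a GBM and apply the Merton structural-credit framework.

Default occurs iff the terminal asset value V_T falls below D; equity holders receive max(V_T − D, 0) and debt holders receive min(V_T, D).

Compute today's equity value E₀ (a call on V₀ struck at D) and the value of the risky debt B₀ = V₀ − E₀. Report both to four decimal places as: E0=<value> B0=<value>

E0=394.4308 B0=149.7846

d₁ = [ln(V₀/D) + (r + σ²/2)T] / (σ√T)
   = [ln(544.2154/176.7529) + (0.0208 + 0.5·0.2650²)·7.0862] / (0.2650·√7.0862)
   = [1.124592 + 0.396207] / 0.705428 = 2.155854
d₂ = d₁ − σ√T = 2.155854 − 0.705428 = 1.450426
N(d₁) = 0.984452,  N(d₂) = 0.926530,  e^(−rT) = 0.862955
E₀ = V₀·N(d₁) − D·e^(−rT)·N(d₂)
   = 544.2154·0.984452 − 176.7529·0.862955·0.926530 = 394.430768
B₀ = V₀ − E₀ = 544.2154 − 394.430768 = 149.784632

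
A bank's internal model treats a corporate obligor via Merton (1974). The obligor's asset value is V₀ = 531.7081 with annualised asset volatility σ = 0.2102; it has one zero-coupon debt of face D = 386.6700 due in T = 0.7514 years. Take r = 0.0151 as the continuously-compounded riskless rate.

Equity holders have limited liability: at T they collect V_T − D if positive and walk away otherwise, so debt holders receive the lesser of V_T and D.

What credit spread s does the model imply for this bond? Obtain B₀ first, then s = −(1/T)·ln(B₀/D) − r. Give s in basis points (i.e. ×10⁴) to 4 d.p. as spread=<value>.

d₁ = [ln(V₀/D) + (r + σ²/2)T] / (σ√T)
   = [ln(531.7081/386.6700) + (0.0151 + 0.5·0.2102²)·0.7514] / (0.2102·√0.7514)
   = [0.318523 + 0.027946] / 0.182208 = 1.901500
d₂ = d₁ − σ√T = 1.901500 − 0.182208 = 1.719291
N(d₁) = 0.971382,  N(d₂) = 0.957219,  e^(−rT) = 0.988718
E₀ = V₀·N(d₁) − D·e^(−rT)·N(d₂)
   = 531.7081·0.971382 − 386.6700·0.988718·0.957219 = 150.539311
B₀ = V₀ − E₀ = 531.7081 − 150.539311 = 381.168789
spread = −(1/T)·ln(B₀/D) − r = −(1/0.7514)·ln(381.168789/386.6700) − 0.0151 = 0.00397017
in basis points: 0.00397017 × 10⁴ = 39.7017 bp

spread=39.7017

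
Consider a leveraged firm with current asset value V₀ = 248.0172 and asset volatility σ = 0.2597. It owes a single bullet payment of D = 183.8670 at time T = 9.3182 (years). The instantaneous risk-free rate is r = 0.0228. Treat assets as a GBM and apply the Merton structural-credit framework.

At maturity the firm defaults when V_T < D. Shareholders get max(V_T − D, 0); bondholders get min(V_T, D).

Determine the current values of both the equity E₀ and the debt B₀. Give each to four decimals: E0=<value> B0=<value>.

d₁ = [ln(V₀/D) + (r + σ²/2)T] / (σ√T)
   = [ln(248.0172/183.8670) + (0.0228 + 0.5·0.2597²)·9.3182] / (0.2597·√9.3182)
   = [0.299285 + 0.526684] / 0.792753 = 1.041900
d₂ = d₁ − σ√T = 1.041900 − 0.792753 = 0.249146
N(d₁) = 0.851271,  N(d₂) = 0.598376,  e^(−rT) = 0.808597
E₀ = V₀·N(d₁) − D·e^(−rT)·N(d₂)
   = 248.0172·0.851271 − 183.8670·0.808597·0.598376 = 122.166676
B₀ = V₀ − E₀ = 248.0172 − 122.166676 = 125.850524

E0=122.1667 B0=125.8505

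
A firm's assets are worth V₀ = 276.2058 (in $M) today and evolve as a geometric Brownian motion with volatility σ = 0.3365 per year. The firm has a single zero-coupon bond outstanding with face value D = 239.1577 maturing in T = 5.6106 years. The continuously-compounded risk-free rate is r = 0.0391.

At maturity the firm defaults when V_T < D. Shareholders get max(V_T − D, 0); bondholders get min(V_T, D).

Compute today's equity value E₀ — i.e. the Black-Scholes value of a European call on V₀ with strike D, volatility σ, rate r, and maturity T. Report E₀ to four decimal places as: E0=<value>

E0=121.5322

d₁ = [ln(V₀/D) + (r + σ²/2)T] / (σ√T)
   = [ln(276.2058/239.1577) + (0.0391 + 0.5·0.3365²)·5.6106] / (0.3365·√5.6106)
   = [0.144023 + 0.537025] / 0.797058 = 0.854453
d₂ = d₁ − σ√T = 0.854453 − 0.797058 = 0.057395
N(d₁) = 0.803573,  N(d₂) = 0.522885,  e^(−rT) = 0.803021
E₀ = V₀·N(d₁) − D·e^(−rT)·N(d₂)
   = 276.2058·0.803573 − 239.1577·0.803021·0.522885 = 121.532185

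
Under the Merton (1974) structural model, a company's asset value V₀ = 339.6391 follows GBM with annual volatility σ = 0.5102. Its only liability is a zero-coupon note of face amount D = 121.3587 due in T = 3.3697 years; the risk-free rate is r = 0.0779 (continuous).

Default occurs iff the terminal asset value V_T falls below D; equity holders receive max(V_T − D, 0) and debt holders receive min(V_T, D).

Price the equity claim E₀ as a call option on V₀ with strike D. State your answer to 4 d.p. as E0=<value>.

d₁ = [ln(V₀/D) + (r + σ²/2)T] / (σ√T)
   = [ln(339.6391/121.3587) + (0.0779 + 0.5·0.5102²)·3.3697] / (0.5102·√3.3697)
   = [1.029133 + 0.701073] / 0.936561 = 1.847403
d₂ = d₁ − σ√T = 1.847403 − 0.936561 = 0.910842
N(d₁) = 0.967656,  N(d₂) = 0.818811,  e^(−rT) = 0.769127
E₀ = V₀·N(d₁) − D·e^(−rT)·N(d₂)
   = 339.6391·0.967656 − 121.3587·0.769127·0.818811 = 252.225723

E0=252.2257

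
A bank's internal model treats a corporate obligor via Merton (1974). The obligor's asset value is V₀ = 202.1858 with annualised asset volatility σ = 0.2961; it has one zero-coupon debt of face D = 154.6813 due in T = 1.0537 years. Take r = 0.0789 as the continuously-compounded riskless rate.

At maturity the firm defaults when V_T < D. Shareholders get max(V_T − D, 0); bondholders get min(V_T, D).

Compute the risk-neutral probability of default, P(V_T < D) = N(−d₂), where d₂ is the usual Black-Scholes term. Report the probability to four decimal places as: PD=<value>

PD=0.1580

d₁ = [ln(V₀/D) + (r + σ²/2)T] / (σ√T)
   = [ln(202.1858/154.6813) + (0.0789 + 0.5·0.2961²)·1.0537] / (0.2961·√1.0537)
   = [0.267820 + 0.129329] / 0.303946 = 1.306641
d₂ = d₁ − σ√T = 1.306641 − 0.303946 = 1.002695
risk-neutral PD = N(−d₂) = N(-1.002695) = 0.158004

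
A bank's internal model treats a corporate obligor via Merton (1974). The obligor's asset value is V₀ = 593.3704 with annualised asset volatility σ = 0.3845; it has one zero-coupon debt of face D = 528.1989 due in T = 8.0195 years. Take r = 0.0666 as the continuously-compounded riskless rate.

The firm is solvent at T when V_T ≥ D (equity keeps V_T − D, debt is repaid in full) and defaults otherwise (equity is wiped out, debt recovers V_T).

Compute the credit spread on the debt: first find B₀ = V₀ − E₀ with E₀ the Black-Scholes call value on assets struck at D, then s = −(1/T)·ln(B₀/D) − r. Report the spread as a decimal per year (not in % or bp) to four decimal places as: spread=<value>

spread=0.0336

d₁ = [ln(V₀/D) + (r + σ²/2)T] / (σ√T)
   = [ln(593.3704/528.1989) + (0.0666 + 0.5·0.3845²)·8.0195] / (0.3845·√8.0195)
   = [0.116346 + 1.126901] / 1.088855 = 1.141793
d₂ = d₁ − σ√T = 1.141793 − 1.088855 = 0.052938
N(d₁) = 0.873230,  N(d₂) = 0.521109,  e^(−rT) = 0.586197
E₀ = V₀·N(d₁) − D·e^(−rT)·N(d₂)
   = 593.3704·0.873230 − 528.1989·0.586197·0.521109 = 356.798324
B₀ = V₀ − E₀ = 593.3704 − 356.798324 = 236.572076
spread = −(1/T)·ln(B₀/D) − r = −(1/8.0195)·ln(236.572076/528.1989) − 0.0666 = 0.03355836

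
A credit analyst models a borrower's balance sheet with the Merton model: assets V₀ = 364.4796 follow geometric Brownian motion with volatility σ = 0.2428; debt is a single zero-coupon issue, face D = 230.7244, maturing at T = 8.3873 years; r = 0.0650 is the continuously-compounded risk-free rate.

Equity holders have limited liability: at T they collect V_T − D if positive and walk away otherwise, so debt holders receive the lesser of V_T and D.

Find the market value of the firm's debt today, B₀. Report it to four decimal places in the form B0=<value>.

d₁ = [ln(V₀/D) + (r + σ²/2)T] / (σ√T)
   = [ln(364.4796/230.7244) + (0.0650 + 0.5·0.2428²)·8.3873] / (0.2428·√8.3873)
   = [0.457247 + 0.792398] / 0.703169 = 1.777161
d₂ = d₁ − σ√T = 1.777161 − 0.703169 = 1.073992
N(d₁) = 0.962229,  N(d₂) = 0.858587,  e^(−rT) = 0.579741
E₀ = V₀·N(d₁) − D·e^(−rT)·N(d₂)
   = 364.4796·0.962229 − 230.7244·0.579741·0.858587 = 235.868048
B₀ = V₀ − E₀ = 364.4796 − 235.868048 = 128.611552

B0=128.6116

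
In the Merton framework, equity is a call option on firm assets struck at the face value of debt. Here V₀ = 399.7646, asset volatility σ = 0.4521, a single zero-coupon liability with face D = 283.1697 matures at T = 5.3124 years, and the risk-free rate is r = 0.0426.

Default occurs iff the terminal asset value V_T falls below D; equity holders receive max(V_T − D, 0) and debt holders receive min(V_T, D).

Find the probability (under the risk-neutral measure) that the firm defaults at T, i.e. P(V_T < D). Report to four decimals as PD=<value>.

d₁ = [ln(V₀/D) + (r + σ²/2)T] / (σ√T)
   = [ln(399.7646/283.1697) + (0.0426 + 0.5·0.4521²)·5.3124] / (0.4521·√5.3124)
   = [0.344830 + 0.769221] / 1.042029 = 1.069116
d₂ = d₁ − σ√T = 1.069116 − 1.042029 = 0.027087
risk-neutral PD = N(−d₂) = N(-0.027087) = 0.489195

PD=0.4892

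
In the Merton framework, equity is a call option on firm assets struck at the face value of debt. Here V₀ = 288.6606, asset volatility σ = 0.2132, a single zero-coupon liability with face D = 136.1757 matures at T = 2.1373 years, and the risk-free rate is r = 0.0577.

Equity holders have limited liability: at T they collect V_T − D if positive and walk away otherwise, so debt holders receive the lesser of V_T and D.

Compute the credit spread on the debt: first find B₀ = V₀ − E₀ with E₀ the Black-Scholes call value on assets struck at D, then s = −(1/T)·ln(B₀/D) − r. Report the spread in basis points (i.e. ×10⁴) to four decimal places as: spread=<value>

d₁ = [ln(V₀/D) + (r + σ²/2)T] / (σ√T)
   = [ln(288.6606/136.1757) + (0.0577 + 0.5·0.2132²)·2.1373] / (0.2132·√2.1373)
   = [0.751306 + 0.171897] / 0.311688 = 2.961945
d₂ = d₁ − σ√T = 2.961945 − 0.311688 = 2.650257
N(d₁) = 0.998471,  N(d₂) = 0.995978,  e^(−rT) = 0.883979
E₀ = V₀·N(d₁) − D·e^(−rT)·N(d₂)
   = 288.6606·0.998471 − 136.1757·0.883979·0.995978 = 168.327045
B₀ = V₀ − E₀ = 288.6606 − 168.327045 = 120.333555
spread = −(1/T)·ln(B₀/D) − r = −(1/2.1373)·ln(120.333555/136.1757) − 0.0577 = 0.00016668
in basis points: 0.00016668 × 10⁴ = 1.6668 bp

spread=1.6668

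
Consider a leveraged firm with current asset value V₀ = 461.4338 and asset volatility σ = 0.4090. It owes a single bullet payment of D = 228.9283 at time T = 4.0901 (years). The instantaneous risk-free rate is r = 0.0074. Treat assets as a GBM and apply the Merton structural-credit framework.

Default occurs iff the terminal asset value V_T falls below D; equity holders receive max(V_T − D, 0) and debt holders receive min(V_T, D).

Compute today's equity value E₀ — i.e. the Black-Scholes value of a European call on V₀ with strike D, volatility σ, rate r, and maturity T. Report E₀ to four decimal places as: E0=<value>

d₁ = [ln(V₀/D) + (r + σ²/2)T] / (σ√T)
   = [ln(461.4338/228.9283) + (0.0074 + 0.5·0.4090²)·4.0901] / (0.4090·√4.0901)
   = [0.700930 + 0.372365] / 0.827161 = 1.297564
d₂ = d₁ − σ√T = 1.297564 − 0.827161 = 0.470402
N(d₁) = 0.902781,  N(d₂) = 0.680966,  e^(−rT) = 0.970187
E₀ = V₀·N(d₁) − D·e^(−rT)·N(d₂)
   = 461.4338·0.902781 − 228.9283·0.970187·0.680966 = 265.329064

E0=265.3291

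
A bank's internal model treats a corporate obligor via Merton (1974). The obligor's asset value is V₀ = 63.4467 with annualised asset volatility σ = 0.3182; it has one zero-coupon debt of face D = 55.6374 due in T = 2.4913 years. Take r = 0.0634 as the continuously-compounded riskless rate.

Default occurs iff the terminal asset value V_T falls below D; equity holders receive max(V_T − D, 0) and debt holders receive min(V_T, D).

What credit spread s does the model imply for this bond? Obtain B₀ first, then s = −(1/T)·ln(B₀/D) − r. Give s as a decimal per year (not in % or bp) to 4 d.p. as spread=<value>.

spread=0.0423

d₁ = [ln(V₀/D) + (r + σ²/2)T] / (σ√T)
   = [ln(63.4467/55.6374) + (0.0634 + 0.5·0.3182²)·2.4913] / (0.3182·√2.4913)
   = [0.131345 + 0.284072] / 0.502242 = 0.827124
d₂ = d₁ − σ√T = 0.827124 − 0.502242 = 0.324882
N(d₁) = 0.795917,  N(d₂) = 0.627365,  e^(−rT) = 0.853894
E₀ = V₀·N(d₁) − D·e^(−rT)·N(d₂)
   = 63.4467·0.795917 − 55.6374·0.853894·0.627365 = 20.693167
B₀ = V₀ − E₀ = 63.4467 − 20.693167 = 42.753533
spread = −(1/T)·ln(B₀/D) − r = −(1/2.4913)·ln(42.753533/55.6374) − 0.0634 = 0.04232946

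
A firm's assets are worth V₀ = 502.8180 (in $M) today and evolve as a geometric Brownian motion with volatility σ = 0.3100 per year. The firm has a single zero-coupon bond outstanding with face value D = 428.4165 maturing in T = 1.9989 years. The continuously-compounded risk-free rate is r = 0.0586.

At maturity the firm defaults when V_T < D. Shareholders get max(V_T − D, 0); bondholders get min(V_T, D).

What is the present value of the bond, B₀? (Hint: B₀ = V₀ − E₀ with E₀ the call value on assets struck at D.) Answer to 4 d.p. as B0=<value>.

d₁ = [ln(V₀/D) + (r + σ²/2)T] / (σ√T)
   = [ln(502.8180/428.4165) + (0.0586 + 0.5·0.3100²)·1.9989] / (0.3100·√1.9989)
   = [0.160132 + 0.213183] / 0.438286 = 0.851762
d₂ = d₁ − σ√T = 0.851762 − 0.438286 = 0.413477
N(d₁) = 0.802827,  N(d₂) = 0.660371,  e^(−rT) = 0.889465
E₀ = V₀·N(d₁) − D·e^(−rT)·N(d₂)
   = 502.8180·0.802827 − 428.4165·0.889465·0.660371 = 152.033899
B₀ = V₀ − E₀ = 502.8180 − 152.033899 = 350.784101

B0=350.7841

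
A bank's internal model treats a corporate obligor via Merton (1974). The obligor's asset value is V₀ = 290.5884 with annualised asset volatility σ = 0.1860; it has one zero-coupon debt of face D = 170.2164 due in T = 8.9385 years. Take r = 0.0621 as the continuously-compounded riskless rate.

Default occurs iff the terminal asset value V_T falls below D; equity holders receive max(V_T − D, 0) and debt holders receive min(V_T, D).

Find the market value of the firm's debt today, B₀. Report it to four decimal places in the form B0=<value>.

B0=96.8498

d₁ = [ln(V₀/D) + (r + σ²/2)T] / (σ√T)
   = [ln(290.5884/170.2164) + (0.0621 + 0.5·0.1860²)·8.9385] / (0.1860·√8.9385)
   = [0.534837 + 0.709699] / 0.556090 = 2.238011
d₂ = d₁ − σ√T = 2.238011 − 0.556090 = 1.681921
N(d₁) = 0.987390,  N(d₂) = 0.953708,  e^(−rT) = 0.574026
E₀ = V₀·N(d₁) − D·e^(−rT)·N(d₂)
   = 290.5884·0.987390 − 170.2164·0.574026·0.953708 = 193.738555
B₀ = V₀ − E₀ = 290.5884 − 193.738555 = 96.849845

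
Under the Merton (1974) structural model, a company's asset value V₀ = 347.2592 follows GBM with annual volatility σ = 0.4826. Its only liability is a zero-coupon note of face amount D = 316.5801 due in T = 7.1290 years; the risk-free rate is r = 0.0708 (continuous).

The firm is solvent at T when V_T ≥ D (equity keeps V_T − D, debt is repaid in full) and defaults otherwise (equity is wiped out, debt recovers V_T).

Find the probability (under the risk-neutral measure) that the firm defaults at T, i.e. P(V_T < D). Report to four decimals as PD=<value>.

PD=0.5717

d₁ = [ln(V₀/D) + (r + σ²/2)T] / (σ√T)
   = [ln(347.2592/316.5801) + (0.0708 + 0.5·0.4826²)·7.1290] / (0.4826·√7.1290)
   = [0.092495 + 1.334915] / 1.288551 = 1.107764
d₂ = d₁ − σ√T = 1.107764 − 1.288551 = -0.180787
risk-neutral PD = N(−d₂) = N(0.180787) = 0.571733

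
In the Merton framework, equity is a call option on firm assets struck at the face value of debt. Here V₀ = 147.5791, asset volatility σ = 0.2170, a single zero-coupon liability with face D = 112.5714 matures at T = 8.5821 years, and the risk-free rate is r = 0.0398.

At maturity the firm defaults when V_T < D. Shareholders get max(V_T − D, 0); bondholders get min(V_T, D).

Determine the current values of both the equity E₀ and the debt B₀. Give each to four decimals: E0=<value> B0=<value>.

d₁ = [ln(V₀/D) + (r + σ²/2)T] / (σ√T)
   = [ln(147.5791/112.5714) + (0.0398 + 0.5·0.2170²)·8.5821] / (0.2170·√8.5821)
   = [0.270777 + 0.543629] / 0.635706 = 1.281103
d₂ = d₁ − σ√T = 1.281103 − 0.635706 = 0.645397
N(d₁) = 0.899921,  N(d₂) = 0.740665,  e^(−rT) = 0.710655
E₀ = V₀·N(d₁) − D·e^(−rT)·N(d₂)
   = 147.5791·0.899921 − 112.5714·0.710655·0.740665 = 73.556761
B₀ = V₀ − E₀ = 147.5791 − 73.556761 = 74.022339

E0=73.5568 B0=74.0223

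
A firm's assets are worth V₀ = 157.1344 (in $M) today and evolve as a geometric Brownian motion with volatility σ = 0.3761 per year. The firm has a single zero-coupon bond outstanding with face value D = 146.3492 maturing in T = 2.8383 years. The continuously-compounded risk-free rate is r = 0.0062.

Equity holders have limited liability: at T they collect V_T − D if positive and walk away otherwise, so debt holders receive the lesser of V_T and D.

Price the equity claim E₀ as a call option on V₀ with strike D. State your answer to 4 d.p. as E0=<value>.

d₁ = [ln(V₀/D) + (r + σ²/2)T] / (σ√T)
   = [ln(157.1344/146.3492) + (0.0062 + 0.5·0.3761²)·2.8383] / (0.3761·√2.8383)
   = [0.071106 + 0.218338] / 0.633625 = 0.456806
d₂ = d₁ − σ√T = 0.456806 − 0.633625 = -0.176819
N(d₁) = 0.676095,  N(d₂) = 0.429825,  e^(−rT) = 0.982556
E₀ = V₀·N(d₁) − D·e^(−rT)·N(d₂)
   = 157.1344·0.676095 − 146.3492·0.982556·0.429825 = 44.430450

E0=44.4304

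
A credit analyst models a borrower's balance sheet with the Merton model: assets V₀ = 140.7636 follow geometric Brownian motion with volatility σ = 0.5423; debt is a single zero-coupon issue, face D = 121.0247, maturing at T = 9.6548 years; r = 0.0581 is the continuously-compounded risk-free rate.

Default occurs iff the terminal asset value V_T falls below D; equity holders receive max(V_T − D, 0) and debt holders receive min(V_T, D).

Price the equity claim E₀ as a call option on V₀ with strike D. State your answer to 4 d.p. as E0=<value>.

d₁ = [ln(V₀/D) + (r + σ²/2)T] / (σ√T)
   = [ln(140.7636/121.0247) + (0.0581 + 0.5·0.5423²)·9.6548] / (0.5423·√9.6548)
   = [0.151087 + 1.980631] / 1.685044 = 1.265081
d₂ = d₁ − σ√T = 1.265081 − 1.685044 = -0.419963
N(d₁) = 0.897079,  N(d₂) = 0.337256,  e^(−rT) = 0.570670
E₀ = V₀·N(d₁) − D·e^(−rT)·N(d₂)
   = 140.7636·0.897079 − 121.0247·0.570670·0.337256 = 102.983384

E0=102.9834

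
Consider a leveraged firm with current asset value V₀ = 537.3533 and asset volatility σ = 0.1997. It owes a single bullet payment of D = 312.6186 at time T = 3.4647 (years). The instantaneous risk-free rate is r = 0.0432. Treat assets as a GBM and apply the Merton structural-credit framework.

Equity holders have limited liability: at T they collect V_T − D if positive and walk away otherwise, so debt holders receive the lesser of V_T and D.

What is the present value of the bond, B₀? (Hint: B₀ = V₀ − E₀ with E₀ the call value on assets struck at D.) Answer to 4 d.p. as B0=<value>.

d₁ = [ln(V₀/D) + (r + σ²/2)T] / (σ√T)
   = [ln(537.3533/312.6186) + (0.0432 + 0.5·0.1997²)·3.4647] / (0.1997·√3.4647)
   = [0.541672 + 0.218761] / 0.371716 = 2.045739
d₂ = d₁ − σ√T = 2.045739 − 0.371716 = 1.674023
N(d₁) = 0.979609,  N(d₂) = 0.952937,  e^(−rT) = 0.860988
E₀ = V₀·N(d₁) − D·e^(−rT)·N(d₂)
   = 537.3533·0.979609 − 312.6186·0.860988·0.952937 = 269.902855
B₀ = V₀ − E₀ = 537.3533 − 269.902855 = 267.450445

B0=267.4504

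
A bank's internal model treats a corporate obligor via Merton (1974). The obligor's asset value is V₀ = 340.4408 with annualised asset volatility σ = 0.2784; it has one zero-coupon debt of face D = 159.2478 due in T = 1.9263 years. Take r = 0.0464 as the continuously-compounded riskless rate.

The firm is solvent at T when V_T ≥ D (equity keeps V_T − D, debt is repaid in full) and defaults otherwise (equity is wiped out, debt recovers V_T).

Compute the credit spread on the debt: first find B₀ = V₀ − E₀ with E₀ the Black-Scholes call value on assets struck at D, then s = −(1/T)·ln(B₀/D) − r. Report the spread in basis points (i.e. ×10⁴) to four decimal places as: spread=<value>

spread=14.8846

d₁ = [ln(V₀/D) + (r + σ²/2)T] / (σ√T)
   = [ln(340.4408/159.2478) + (0.0464 + 0.5·0.2784²)·1.9263] / (0.2784·√1.9263)
   = [0.759780 + 0.164031] / 0.386395 = 2.390847
d₂ = d₁ − σ√T = 2.390847 − 0.386395 = 2.004452
N(d₁) = 0.991595,  N(d₂) = 0.977489,  e^(−rT) = 0.914498
E₀ = V₀·N(d₁) − D·e^(−rT)·N(d₂)
   = 340.4408·0.991595 − 159.2478·0.914498·0.977489 = 195.226013
B₀ = V₀ − E₀ = 340.4408 − 195.226013 = 145.214787
spread = −(1/T)·ln(B₀/D) − r = −(1/1.9263)·ln(145.214787/159.2478) − 0.0464 = 0.00148846
in basis points: 0.00148846 × 10⁴ = 14.8846 bp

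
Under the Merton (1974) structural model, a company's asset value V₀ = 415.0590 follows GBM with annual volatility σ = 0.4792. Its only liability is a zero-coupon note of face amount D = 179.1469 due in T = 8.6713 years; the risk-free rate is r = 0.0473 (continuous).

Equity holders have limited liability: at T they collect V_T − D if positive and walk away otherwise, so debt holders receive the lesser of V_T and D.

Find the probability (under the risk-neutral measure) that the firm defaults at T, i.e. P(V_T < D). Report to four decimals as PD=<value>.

d₁ = [ln(V₀/D) + (r + σ²/2)T] / (σ√T)
   = [ln(415.0590/179.1469) + (0.0473 + 0.5·0.4792²)·8.6713] / (0.4792·√8.6713)
   = [0.840215 + 1.405759] / 1.411104 = 1.591643
d₂ = d₁ − σ√T = 1.591643 − 1.411104 = 0.180540
risk-neutral PD = N(−d₂) = N(-0.180540) = 0.428364

PD=0.4284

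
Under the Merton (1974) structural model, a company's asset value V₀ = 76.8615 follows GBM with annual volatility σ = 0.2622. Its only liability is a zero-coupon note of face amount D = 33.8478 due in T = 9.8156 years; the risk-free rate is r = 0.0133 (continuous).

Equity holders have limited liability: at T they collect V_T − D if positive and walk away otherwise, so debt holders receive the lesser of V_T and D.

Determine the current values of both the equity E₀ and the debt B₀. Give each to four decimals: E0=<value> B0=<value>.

E0=49.4275 B0=27.4340

d₁ = [ln(V₀/D) + (r + σ²/2)T] / (σ√T)
   = [ln(76.8615/33.8478) + (0.0133 + 0.5·0.2622²)·9.8156] / (0.2622·√9.8156)
   = [0.820131 + 0.467953] / 0.821469 = 1.568025
d₂ = d₁ − σ√T = 1.568025 − 0.821469 = 0.746557
N(d₁) = 0.941562,  N(d₂) = 0.772334,  e^(−rT) = 0.877615
E₀ = V₀·N(d₁) − D·e^(−rT)·N(d₂)
   = 76.8615·0.941562 − 33.8478·0.877615·0.772334 = 49.427451
B₀ = V₀ − E₀ = 76.8615 − 49.427451 = 27.434049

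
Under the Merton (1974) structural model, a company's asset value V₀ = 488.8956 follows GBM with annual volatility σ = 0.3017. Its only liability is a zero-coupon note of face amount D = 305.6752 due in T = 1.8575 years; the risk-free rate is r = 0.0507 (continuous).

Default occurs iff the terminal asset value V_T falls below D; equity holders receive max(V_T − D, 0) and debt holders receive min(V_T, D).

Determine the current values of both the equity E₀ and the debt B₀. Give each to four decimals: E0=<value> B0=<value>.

d₁ = [ln(V₀/D) + (r + σ²/2)T] / (σ√T)
   = [ln(488.8956/305.6752) + (0.0507 + 0.5·0.3017²)·1.8575] / (0.3017·√1.8575)
   = [0.469626 + 0.178713] / 0.411187 = 1.576748
d₂ = d₁ − σ√T = 1.576748 − 0.411187 = 1.165560
N(d₁) = 0.942573,  N(d₂) = 0.878104,  e^(−rT) = 0.910123
E₀ = V₀·N(d₁) − D·e^(−rT)·N(d₂)
   = 488.8956·0.942573 − 305.6752·0.910123·0.878104 = 216.529543
B₀ = V₀ − E₀ = 488.8956 − 216.529543 = 272.366057

E0=216.5295 B0=272.3661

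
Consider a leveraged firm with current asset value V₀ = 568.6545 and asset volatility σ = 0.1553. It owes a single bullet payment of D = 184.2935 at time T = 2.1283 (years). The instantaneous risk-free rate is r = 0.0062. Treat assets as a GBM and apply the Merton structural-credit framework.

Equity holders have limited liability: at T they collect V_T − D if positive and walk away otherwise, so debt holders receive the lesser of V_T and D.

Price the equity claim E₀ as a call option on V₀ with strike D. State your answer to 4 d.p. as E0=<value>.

E0=386.7769

d₁ = [ln(V₀/D) + (r + σ²/2)T] / (σ√T)
   = [ln(568.6545/184.2935) + (0.0062 + 0.5·0.1553²)·2.1283] / (0.1553·√2.1283)
   = [1.126743 + 0.038861] / 0.226562 = 5.144737
d₂ = d₁ − σ√T = 5.144737 − 0.226562 = 4.918175
N(d₁) = 1.000000,  N(d₂) = 1.000000,  e^(−rT) = 0.986891
E₀ = V₀·N(d₁) − D·e^(−rT)·N(d₂)
   = 568.6545·1.000000 − 184.2935·0.986891·1.000000 = 386.776867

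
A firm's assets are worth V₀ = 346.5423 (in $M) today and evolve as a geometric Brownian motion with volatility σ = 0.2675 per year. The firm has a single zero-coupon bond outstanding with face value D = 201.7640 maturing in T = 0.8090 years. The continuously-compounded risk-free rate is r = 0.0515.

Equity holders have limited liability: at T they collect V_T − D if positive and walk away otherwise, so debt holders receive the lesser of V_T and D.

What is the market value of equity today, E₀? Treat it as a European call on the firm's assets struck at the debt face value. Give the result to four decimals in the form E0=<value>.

E0=153.1698

d₁ = [ln(V₀/D) + (r + σ²/2)T] / (σ√T)
   = [ln(346.5423/201.7640) + (0.0515 + 0.5·0.2675²)·0.8090] / (0.2675·√0.8090)
   = [0.540906 + 0.070608] / 0.240601 = 2.541608
d₂ = d₁ − σ√T = 2.541608 − 0.240601 = 2.301006
N(d₁) = 0.994483,  N(d₂) = 0.989304,  e^(−rT) = 0.959192
E₀ = V₀·N(d₁) − D·e^(−rT)·N(d₂)
   = 346.5423·0.994483 − 201.7640·0.959192·0.989304 = 153.169775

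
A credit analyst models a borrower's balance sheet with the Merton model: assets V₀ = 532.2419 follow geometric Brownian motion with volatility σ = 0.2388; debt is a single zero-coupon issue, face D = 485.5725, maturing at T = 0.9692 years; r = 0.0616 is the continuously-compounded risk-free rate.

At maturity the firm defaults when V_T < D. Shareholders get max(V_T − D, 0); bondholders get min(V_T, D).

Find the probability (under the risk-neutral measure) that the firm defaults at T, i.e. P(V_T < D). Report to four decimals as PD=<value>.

PD=0.2992

d₁ = [ln(V₀/D) + (r + σ²/2)T] / (σ√T)
   = [ln(532.2419/485.5725) + (0.0616 + 0.5·0.2388²)·0.9692] / (0.2388·√0.9692)
   = [0.091769 + 0.087337] / 0.235094 = 0.761852
d₂ = d₁ − σ√T = 0.761852 − 0.235094 = 0.526759
risk-neutral PD = N(−d₂) = N(-0.526759) = 0.299181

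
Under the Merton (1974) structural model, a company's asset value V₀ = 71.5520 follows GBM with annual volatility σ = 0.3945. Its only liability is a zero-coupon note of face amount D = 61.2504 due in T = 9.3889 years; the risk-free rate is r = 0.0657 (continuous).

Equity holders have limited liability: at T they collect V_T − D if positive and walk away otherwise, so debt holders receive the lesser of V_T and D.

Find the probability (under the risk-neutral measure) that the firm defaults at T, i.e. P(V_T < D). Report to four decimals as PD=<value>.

d₁ = [ln(V₀/D) + (r + σ²/2)T] / (σ√T)
   = [ln(71.5520/61.2504) + (0.0657 + 0.5·0.3945²)·9.3889] / (0.3945·√9.3889)
   = [0.155454 + 1.347449] / 1.208800 = 1.243302
d₂ = d₁ − σ√T = 1.243302 − 1.208800 = 0.034502
risk-neutral PD = N(−d₂) = N(-0.034502) = 0.486238

PD=0.4862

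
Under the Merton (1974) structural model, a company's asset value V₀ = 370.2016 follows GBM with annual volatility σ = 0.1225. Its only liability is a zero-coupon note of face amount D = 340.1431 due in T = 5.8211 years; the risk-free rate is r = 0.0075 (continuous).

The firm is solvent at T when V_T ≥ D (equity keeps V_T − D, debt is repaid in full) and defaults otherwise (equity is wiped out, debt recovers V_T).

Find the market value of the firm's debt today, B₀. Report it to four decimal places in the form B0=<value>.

d₁ = [ln(V₀/D) + (r + σ²/2)T] / (σ√T)
   = [ln(370.2016/340.1431) + (0.0075 + 0.5·0.1225²)·5.8211] / (0.1225·√5.8211)
   = [0.084681 + 0.087335] / 0.295555 = 0.582010
d₂ = d₁ − σ√T = 0.582010 − 0.295555 = 0.286454
N(d₁) = 0.719720,  N(d₂) = 0.612735,  e^(−rT) = 0.957281
E₀ = V₀·N(d₁) − D·e^(−rT)·N(d₂)
   = 370.2016·0.719720 − 340.1431·0.957281·0.612735 = 66.927273
B₀ = V₀ − E₀ = 370.2016 − 66.927273 = 303.274327

B0=303.2743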